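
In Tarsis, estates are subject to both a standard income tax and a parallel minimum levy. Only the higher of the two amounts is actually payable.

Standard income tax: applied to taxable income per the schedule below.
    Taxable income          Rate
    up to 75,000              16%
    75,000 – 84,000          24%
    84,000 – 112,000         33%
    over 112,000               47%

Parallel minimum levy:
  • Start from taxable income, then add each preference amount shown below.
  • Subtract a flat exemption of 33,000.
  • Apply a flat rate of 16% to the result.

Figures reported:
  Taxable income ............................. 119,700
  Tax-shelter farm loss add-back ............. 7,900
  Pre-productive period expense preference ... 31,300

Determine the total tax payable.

Parallel minimum levy:
  Adjusted income: 119,700 + 7,900 + 31,300 = 158,900
  Less exemption 33,000 → base 125,900
  125,900 × 16% = 20,144

Standard income tax:
  75,000 × 16% = 12,000
  9,000 × 24% = 2,160
  28,000 × 33% = 9,240
  7,700 × 47% = 3,619
  → 27,019

27,019 > 20,144, so the standard income tax governs.

27,019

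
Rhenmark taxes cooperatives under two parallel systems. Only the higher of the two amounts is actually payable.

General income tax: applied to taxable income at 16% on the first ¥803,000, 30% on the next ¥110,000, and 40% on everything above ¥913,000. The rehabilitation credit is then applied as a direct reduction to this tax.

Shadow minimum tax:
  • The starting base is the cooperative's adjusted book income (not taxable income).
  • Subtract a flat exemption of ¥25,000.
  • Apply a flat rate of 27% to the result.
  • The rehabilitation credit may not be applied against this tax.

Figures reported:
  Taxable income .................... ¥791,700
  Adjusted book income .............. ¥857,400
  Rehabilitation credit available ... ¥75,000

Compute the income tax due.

Shadow minimum tax:
  Base (adjusted book income): ¥857,400
  Less exemption ¥25,000 → base ¥832,400
  ¥832,400 × 27% = ¥224,748

General income tax:
  ¥791,700 × 16% = ¥126,672
  Less rehabilitation credit ¥75,000 → ¥51,672

¥224,748 > ¥51,672, so the shadow minimum tax is the binding amount.

¥224,748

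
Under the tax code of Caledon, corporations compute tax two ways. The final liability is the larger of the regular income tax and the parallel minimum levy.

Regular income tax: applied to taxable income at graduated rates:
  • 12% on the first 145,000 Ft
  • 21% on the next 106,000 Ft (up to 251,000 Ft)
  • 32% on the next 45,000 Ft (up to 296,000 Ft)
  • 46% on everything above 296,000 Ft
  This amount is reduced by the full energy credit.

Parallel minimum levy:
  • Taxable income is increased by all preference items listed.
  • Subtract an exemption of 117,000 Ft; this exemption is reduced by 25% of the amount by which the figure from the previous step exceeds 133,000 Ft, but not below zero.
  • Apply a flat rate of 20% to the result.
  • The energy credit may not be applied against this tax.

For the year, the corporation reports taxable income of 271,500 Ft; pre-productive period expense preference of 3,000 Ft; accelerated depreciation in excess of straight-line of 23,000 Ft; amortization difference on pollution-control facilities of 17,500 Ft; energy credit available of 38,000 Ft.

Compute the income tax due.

Parallel minimum levy:
  Adjusted income: 271,500 Ft + 3,000 Ft + 23,000 Ft + 17,500 Ft = 315,000 Ft
  Exemption: 117,000 Ft − 25% × (315,000 Ft − 133,000 Ft) = 117,000 Ft − 45,500 Ft = 71,500 Ft
  Base: 315,000 Ft − 71,500 Ft = 243,500 Ft
  243,500 Ft × 20% = 48,700 Ft

Regular income tax:
  145,000 Ft × 12% = 17,400 Ft
  106,000 Ft × 21% = 22,260 Ft
  20,500 Ft × 32% = 6,560 Ft
  → 46,220 Ft
  Less energy credit 38,000 Ft → 8,220 Ft

48,700 Ft > 8,220 Ft, so the parallel minimum levy is the binding amount.

48,700 Ft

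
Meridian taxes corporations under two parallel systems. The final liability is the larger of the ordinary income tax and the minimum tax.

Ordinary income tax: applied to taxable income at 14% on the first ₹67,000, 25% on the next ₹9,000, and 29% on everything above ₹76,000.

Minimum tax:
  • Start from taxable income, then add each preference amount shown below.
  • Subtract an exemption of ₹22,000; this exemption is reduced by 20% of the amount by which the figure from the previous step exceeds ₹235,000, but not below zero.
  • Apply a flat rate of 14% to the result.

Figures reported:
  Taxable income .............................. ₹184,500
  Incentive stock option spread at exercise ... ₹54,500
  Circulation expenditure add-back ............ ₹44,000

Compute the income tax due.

Minimum tax:
  Adjusted income: ₹184,500 + ₹54,500 + ₹44,000 = ₹283,000
  Exemption: ₹22,000 − 20% × (₹283,000 − ₹235,000) = ₹22,000 − ₹9,600 = ₹12,400
  Base: ₹283,000 − ₹12,400 = ₹270,600
  ₹270,600 × 14% = ₹37,884

Ordinary income tax:
  ₹67,000 × 14% = ₹9,380
  ₹9,000 × 25% = ₹2,250
  ₹108,500 × 29% = ₹31,465
  → ₹43,095

₹43,095 > ₹37,884, so the ordinary income tax governs.

₹43,095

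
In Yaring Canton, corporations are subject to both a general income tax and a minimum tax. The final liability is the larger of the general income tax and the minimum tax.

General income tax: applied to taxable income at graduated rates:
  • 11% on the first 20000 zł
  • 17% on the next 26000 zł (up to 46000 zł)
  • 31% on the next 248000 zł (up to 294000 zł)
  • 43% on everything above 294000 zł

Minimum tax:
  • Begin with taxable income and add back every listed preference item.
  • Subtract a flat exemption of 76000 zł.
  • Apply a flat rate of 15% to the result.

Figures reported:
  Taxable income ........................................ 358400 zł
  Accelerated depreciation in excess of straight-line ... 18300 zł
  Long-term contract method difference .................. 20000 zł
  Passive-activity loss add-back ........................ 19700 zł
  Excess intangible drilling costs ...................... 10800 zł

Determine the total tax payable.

111192 zł

General income tax:
  20000 zł × 11% = 2200 zł
  26000 zł × 17% = 4420 zł
  248000 zł × 31% = 76880 zł
  64400 zł × 43% = 27692 zł
  → 111192 zł

Minimum tax:
  Adjusted income: 358400 zł + 18300 zł + 20000 zł + 19700 zł + 10800 zł = 427200 zł
  Less exemption 76000 zł → base 351200 zł
  351200 zł × 15% = 52680 zł

111192 zł > 52680 zł, so the general income tax governs.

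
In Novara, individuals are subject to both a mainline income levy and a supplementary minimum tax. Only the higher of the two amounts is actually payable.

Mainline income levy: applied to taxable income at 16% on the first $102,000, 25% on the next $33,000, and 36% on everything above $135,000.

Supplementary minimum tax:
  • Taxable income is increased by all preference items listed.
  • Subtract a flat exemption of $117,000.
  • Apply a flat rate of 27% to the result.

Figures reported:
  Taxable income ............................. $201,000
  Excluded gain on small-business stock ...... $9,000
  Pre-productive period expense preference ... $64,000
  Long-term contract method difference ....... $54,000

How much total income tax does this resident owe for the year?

Supplementary minimum tax:
  Adjusted income: $201,000 + $9,000 + $64,000 + $54,000 = $328,000
  Less exemption $117,000 → base $211,000
  $211,000 × 27% = $56,970

Mainline income levy:
  $102,000 × 16% = $16,320
  $33,000 × 25% = $8,250
  $66,000 × 36% = $23,760
  → $48,330

$56,970 > $48,330, so the supplementary minimum tax is the binding amount.

$56,970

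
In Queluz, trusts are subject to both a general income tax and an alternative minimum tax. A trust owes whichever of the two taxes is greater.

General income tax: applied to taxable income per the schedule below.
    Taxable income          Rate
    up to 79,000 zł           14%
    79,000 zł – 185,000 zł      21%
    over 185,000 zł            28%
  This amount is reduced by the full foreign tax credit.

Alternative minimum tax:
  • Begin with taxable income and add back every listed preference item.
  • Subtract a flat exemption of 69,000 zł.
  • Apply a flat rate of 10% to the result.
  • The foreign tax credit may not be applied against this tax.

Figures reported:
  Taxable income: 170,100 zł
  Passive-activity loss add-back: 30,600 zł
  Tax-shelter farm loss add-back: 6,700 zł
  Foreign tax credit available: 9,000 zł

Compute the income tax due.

21,191 zł

Alternative minimum tax:
  Adjusted income: 170,100 zł + 30,600 zł + 6,700 zł = 207,400 zł
  Less exemption 69,000 zł → base 138,400 zł
  138,400 zł × 10% = 13,840 zł

General income tax:
  79,000 zł × 14% = 11,060 zł
  91,100 zł × 21% = 19,131 zł
  → 30,191 zł
  Less foreign tax credit 9,000 zł → 21,191 zł

21,191 zł > 13,840 zł, so the general income tax governs.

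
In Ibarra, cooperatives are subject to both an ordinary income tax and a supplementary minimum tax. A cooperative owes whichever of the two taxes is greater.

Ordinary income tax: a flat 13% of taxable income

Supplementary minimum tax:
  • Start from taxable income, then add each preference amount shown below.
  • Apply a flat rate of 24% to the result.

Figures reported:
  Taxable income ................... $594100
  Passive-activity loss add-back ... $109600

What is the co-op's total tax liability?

$168888

Supplementary minimum tax:
  Adjusted income: $594100 + $109600 = $703700
  $703700 × 24% = $168888

Ordinary income tax:
  $594100 × 13% = $77233

$168888 > $77233, so the supplementary minimum tax is the binding amount.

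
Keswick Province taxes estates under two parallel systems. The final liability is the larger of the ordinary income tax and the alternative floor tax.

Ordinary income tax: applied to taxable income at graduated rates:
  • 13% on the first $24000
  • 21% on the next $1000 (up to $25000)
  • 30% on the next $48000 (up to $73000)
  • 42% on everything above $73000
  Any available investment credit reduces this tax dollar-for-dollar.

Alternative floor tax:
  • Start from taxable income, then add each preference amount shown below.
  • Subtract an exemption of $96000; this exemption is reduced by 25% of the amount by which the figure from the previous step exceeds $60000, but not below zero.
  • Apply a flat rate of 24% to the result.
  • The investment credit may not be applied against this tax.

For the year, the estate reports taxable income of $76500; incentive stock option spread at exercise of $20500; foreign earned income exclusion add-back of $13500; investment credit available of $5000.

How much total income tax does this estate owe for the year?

Ordinary income tax:
  $24000 × 13% = $3120
  $1000 × 21% = $210
  $48000 × 30% = $14400
  $3500 × 42% = $1470
  → $19200
  Less investment credit $5000 → $14200

Alternative floor tax:
  Adjusted income: $76500 + $20500 + $13500 = $110500
  Exemption: $96000 − 25% × ($110500 − $60000) = $96000 − $12625 = $83375
  Base: $110500 − $83375 = $27125
  $27125 × 24% = $6510

$14200 > $6510, so the ordinary income tax governs.

$14200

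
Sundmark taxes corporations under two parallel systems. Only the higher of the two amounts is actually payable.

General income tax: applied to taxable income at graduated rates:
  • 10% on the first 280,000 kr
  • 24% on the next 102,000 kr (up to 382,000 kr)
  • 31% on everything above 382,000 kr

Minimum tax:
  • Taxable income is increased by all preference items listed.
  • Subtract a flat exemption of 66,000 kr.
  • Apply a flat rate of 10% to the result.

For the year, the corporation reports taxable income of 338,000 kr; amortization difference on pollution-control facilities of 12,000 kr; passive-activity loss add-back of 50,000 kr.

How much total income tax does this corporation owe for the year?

41,920 kr

Minimum tax:
  Adjusted income: 338,000 kr + 12,000 kr + 50,000 kr = 400,000 kr
  Less exemption 66,000 kr → base 334,000 kr
  334,000 kr × 10% = 33,400 kr

General income tax:
  280,000 kr × 10% = 28,000 kr
  58,000 kr × 24% = 13,920 kr
  → 41,920 kr

41,920 kr > 33,400 kr, so the general income tax governs.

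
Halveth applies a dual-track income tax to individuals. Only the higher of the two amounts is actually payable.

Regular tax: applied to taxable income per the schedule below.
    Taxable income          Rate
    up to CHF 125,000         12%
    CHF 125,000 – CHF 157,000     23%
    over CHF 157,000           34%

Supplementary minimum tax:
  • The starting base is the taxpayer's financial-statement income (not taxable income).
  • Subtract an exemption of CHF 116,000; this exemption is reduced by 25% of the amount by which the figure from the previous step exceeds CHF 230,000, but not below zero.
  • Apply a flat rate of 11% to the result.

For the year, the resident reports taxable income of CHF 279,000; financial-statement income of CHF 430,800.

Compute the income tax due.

CHF 63,840

Supplementary minimum tax:
  Base (financial-statement income): CHF 430,800
  Exemption: CHF 116,000 − 25% × (CHF 430,800 − CHF 230,000) = CHF 116,000 − CHF 50,200 = CHF 65,800
  Base: CHF 430,800 − CHF 65,800 = CHF 365,000
  CHF 365,000 × 11% = CHF 40,150

Regular tax:
  CHF 125,000 × 12% = CHF 15,000
  CHF 32,000 × 23% = CHF 7,360
  CHF 122,000 × 34% = CHF 41,480
  → CHF 63,840

CHF 63,840 > CHF 40,150, so the regular tax governs.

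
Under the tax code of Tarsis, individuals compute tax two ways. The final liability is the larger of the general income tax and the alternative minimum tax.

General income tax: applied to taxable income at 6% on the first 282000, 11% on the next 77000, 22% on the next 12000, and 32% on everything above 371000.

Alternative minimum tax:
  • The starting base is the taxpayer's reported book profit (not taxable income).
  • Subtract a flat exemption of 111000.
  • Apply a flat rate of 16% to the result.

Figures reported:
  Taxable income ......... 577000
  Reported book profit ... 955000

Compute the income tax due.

General income tax:
  282000 × 6% = 16920
  77000 × 11% = 8470
  12000 × 22% = 2640
  206000 × 32% = 65920
  → 93950

Alternative minimum tax:
  Base (reported book profit): 955000
  Less exemption 111000 → base 844000
  844000 × 16% = 135040

135040 > 93950, so the alternative minimum tax is the binding amount.

135040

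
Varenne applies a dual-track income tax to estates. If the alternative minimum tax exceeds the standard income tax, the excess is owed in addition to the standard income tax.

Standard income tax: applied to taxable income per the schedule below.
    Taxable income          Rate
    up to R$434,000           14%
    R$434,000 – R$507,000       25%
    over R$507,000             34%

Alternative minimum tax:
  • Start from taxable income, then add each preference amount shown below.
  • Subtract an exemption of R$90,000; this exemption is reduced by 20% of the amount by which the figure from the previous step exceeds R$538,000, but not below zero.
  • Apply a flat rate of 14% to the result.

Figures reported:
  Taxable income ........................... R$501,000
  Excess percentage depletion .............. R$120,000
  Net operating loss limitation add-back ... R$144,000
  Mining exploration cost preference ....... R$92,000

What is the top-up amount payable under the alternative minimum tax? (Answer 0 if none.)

R$38,802

Standard income tax:
  R$434,000 × 14% = R$60,760
  R$67,000 × 25% = R$16,750
  → R$77,510

Alternative minimum tax:
  Adjusted income: R$501,000 + R$120,000 + R$144,000 + R$92,000 = R$857,000
  Exemption: R$90,000 − 20% × (R$857,000 − R$538,000) = R$90,000 − R$63,800 = R$26,200
  Base: R$857,000 − R$26,200 = R$830,800
  R$830,800 × 14% = R$116,312

Excess of alternative minimum tax over standard income tax: R$116,312 − R$77,510 = R$38,802.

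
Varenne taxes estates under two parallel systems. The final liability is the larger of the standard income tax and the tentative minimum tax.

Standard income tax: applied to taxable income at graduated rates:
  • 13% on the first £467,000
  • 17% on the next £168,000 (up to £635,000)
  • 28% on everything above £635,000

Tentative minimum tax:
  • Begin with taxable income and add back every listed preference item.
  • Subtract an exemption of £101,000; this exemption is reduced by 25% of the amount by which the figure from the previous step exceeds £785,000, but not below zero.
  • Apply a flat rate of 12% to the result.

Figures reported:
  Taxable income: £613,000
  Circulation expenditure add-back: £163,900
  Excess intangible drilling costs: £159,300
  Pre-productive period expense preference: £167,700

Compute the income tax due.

Tentative minimum tax:
  Adjusted income: £613,000 + £163,900 + £159,300 + £167,700 = £1,103,900
  Exemption: £101,000 − 25% × (£1,103,900 − £785,000) = £101,000 − £79,725 = £21,275
  Base: £1,103,900 − £21,275 = £1,082,625
  £1,082,625 × 12% = £129,915

Standard income tax:
  £467,000 × 13% = £60,710
  £146,000 × 17% = £24,820
  → £85,530

£129,915 > £85,530, so the tentative minimum tax is the binding amount.

£129,915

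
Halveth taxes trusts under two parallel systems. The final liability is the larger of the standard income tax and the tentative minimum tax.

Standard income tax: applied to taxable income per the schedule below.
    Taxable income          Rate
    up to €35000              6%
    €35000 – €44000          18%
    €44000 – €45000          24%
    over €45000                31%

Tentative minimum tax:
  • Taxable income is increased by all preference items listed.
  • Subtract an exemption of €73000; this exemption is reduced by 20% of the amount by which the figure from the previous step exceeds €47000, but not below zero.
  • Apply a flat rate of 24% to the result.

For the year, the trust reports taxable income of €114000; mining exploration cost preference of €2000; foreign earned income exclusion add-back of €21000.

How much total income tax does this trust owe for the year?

Tentative minimum tax:
  Adjusted income: €114000 + €2000 + €21000 = €137000
  Exemption: €73000 − 20% × (€137000 − €47000) = €73000 − €18000 = €55000
  Base: €137000 − €55000 = €82000
  €82000 × 24% = €19680

Standard income tax:
  €35000 × 6% = €2100
  €9000 × 18% = €1620
  €1000 × 24% = €240
  €69000 × 31% = €21390
  → €25350

€25350 > €19680, so the standard income tax governs.

€25350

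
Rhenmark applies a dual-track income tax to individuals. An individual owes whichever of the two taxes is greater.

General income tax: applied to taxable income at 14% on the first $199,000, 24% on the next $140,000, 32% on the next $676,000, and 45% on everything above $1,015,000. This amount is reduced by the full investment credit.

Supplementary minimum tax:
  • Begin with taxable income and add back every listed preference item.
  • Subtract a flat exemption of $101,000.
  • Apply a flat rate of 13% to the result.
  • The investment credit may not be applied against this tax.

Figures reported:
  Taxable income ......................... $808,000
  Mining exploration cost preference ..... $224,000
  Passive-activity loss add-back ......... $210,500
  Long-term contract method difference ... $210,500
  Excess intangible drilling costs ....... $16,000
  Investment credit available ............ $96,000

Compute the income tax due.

$177,840

General income tax:
  $199,000 × 14% = $27,860
  $140,000 × 24% = $33,600
  $469,000 × 32% = $150,080
  → $211,540
  Less investment credit $96,000 → $115,540

Supplementary minimum tax:
  Adjusted income: $808,000 + $224,000 + $210,500 + $210,500 + $16,000 = $1,469,000
  Less exemption $101,000 → base $1,368,000
  $1,368,000 × 13% = $177,840

$177,840 > $115,540, so the supplementary minimum tax is the binding amount.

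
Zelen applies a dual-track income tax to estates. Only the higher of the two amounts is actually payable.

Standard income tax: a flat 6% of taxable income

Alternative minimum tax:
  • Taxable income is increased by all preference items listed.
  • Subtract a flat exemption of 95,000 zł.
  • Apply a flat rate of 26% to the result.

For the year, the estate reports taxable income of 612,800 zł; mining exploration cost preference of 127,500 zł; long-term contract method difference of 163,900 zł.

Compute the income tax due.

Alternative minimum tax:
  Adjusted income: 612,800 zł + 127,500 zł + 163,900 zł = 904,200 zł
  Less exemption 95,000 zł → base 809,200 zł
  809,200 zł × 26% = 210,392 zł

Standard income tax:
  612,800 zł × 6% = 36,768 zł

210,392 zł > 36,768 zł, so the alternative minimum tax is the binding amount.

210,392 zł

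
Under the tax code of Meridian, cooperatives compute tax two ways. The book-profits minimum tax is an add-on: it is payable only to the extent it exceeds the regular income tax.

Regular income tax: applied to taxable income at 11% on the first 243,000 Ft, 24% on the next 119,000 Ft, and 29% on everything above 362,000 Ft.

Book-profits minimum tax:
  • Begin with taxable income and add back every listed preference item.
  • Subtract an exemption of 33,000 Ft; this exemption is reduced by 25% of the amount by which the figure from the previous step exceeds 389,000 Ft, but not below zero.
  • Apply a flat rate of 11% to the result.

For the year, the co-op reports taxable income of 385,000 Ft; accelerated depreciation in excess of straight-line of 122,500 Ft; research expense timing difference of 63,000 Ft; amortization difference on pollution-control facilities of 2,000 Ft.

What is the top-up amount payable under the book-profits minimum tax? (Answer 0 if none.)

1,015 Ft

Book-profits minimum tax:
  Adjusted income: 385,000 Ft + 122,500 Ft + 63,000 Ft + 2,000 Ft = 572,500 Ft
  Exemption: 25% × (572,500 Ft − 389,000 Ft) = 45,875 Ft ≥ 33,000 Ft, so the exemption is fully phased out
  Base: 572,500 Ft − 0 Ft = 572,500 Ft
  572,500 Ft × 11% = 62,975 Ft

Regular income tax:
  243,000 Ft × 11% = 26,730 Ft
  119,000 Ft × 24% = 28,560 Ft
  23,000 Ft × 29% = 6,670 Ft
  → 61,960 Ft

Excess of book-profits minimum tax over regular income tax: 62,975 Ft − 61,960 Ft = 1,015 Ft.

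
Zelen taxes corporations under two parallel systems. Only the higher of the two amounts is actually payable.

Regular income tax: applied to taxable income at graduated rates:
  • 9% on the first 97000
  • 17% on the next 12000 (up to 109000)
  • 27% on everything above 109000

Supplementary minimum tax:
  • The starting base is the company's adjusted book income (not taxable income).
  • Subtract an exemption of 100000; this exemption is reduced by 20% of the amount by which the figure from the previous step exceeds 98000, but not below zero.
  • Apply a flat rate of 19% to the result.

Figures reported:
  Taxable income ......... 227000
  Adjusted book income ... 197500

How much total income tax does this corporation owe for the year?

Supplementary minimum tax:
  Base (adjusted book income): 197500
  Exemption: 100000 − 20% × (197500 − 98000) = 100000 − 19900 = 80100
  Base: 197500 − 80100 = 117400
  117400 × 19% = 22306

Regular income tax:
  97000 × 9% = 8730
  12000 × 17% = 2040
  118000 × 27% = 31860
  → 42630

42630 > 22306, so the regular income tax governs.

42630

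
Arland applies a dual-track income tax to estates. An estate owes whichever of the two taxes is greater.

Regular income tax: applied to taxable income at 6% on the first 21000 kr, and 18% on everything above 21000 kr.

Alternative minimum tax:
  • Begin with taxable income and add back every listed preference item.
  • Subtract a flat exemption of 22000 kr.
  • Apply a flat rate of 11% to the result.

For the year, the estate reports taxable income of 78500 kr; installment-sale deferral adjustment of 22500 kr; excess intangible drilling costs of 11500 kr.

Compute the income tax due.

11610 kr

Regular income tax:
  21000 kr × 6% = 1260 kr
  57500 kr × 18% = 10350 kr
  → 11610 kr

Alternative minimum tax:
  Adjusted income: 78500 kr + 22500 kr + 11500 kr = 112500 kr
  Less exemption 22000 kr → base 90500 kr
  90500 kr × 11% = 9955 kr

11610 kr > 9955 kr, so the regular income tax governs.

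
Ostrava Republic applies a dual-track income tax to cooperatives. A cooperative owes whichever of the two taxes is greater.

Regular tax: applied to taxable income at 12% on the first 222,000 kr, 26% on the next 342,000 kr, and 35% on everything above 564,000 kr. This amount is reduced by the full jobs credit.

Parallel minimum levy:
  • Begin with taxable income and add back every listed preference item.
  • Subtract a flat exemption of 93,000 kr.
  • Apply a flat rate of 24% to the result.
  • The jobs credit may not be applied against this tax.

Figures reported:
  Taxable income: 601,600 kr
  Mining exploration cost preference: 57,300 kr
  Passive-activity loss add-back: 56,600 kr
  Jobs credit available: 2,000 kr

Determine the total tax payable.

149,400 kr

Regular tax:
  222,000 kr × 12% = 26,640 kr
  342,000 kr × 26% = 88,920 kr
  37,600 kr × 35% = 13,160 kr
  → 128,720 kr
  Less jobs credit 2,000 kr → 126,720 kr

Parallel minimum levy:
  Adjusted income: 601,600 kr + 57,300 kr + 56,600 kr = 715,500 kr
  Less exemption 93,000 kr → base 622,500 kr
  622,500 kr × 24% = 149,400 kr

149,400 kr > 126,720 kr, so the parallel minimum levy is the binding amount.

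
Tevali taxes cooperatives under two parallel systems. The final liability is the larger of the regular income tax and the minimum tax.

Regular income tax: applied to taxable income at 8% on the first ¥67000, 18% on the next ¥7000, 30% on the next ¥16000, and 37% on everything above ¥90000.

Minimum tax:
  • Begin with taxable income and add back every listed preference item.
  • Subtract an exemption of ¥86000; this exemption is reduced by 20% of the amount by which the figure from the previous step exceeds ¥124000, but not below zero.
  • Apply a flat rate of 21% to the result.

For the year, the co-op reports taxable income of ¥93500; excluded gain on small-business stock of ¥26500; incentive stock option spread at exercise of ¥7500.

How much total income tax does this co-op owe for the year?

¥12715

Regular income tax:
  ¥67000 × 8% = ¥5360
  ¥7000 × 18% = ¥1260
  ¥16000 × 30% = ¥4800
  ¥3500 × 37% = ¥1295
  → ¥12715

Minimum tax:
  Adjusted income: ¥93500 + ¥26500 + ¥7500 = ¥127500
  Exemption: ¥86000 − 20% × (¥127500 − ¥124000) = ¥86000 − ¥700 = ¥85300
  Base: ¥127500 − ¥85300 = ¥42200
  ¥42200 × 21% = ¥8862

¥12715 > ¥8862, so the regular income tax governs.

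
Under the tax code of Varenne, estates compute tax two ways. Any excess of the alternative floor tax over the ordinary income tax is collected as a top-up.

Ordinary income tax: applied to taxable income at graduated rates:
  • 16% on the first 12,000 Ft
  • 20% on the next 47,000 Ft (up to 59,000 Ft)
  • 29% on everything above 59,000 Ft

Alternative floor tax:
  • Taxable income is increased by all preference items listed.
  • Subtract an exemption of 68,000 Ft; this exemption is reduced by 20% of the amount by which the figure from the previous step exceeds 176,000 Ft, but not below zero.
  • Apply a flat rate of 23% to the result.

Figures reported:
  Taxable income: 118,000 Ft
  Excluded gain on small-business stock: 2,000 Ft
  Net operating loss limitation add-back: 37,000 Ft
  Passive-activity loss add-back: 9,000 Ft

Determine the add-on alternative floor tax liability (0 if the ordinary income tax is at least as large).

Alternative floor tax:
  Adjusted income: 118,000 Ft + 2,000 Ft + 37,000 Ft + 9,000 Ft = 166,000 Ft
  Exemption: 166,000 Ft ≤ 176,000 Ft, so full 68,000 Ft applies
  Base: 166,000 Ft − 68,000 Ft = 98,000 Ft
  98,000 Ft × 23% = 22,540 Ft

Ordinary income tax:
  12,000 Ft × 16% = 1,920 Ft
  47,000 Ft × 20% = 9,400 Ft
  59,000 Ft × 29% = 17,110 Ft
  → 28,430 Ft

22,540 Ft ≤ 28,430 Ft, so no add-on is due.

0 Ft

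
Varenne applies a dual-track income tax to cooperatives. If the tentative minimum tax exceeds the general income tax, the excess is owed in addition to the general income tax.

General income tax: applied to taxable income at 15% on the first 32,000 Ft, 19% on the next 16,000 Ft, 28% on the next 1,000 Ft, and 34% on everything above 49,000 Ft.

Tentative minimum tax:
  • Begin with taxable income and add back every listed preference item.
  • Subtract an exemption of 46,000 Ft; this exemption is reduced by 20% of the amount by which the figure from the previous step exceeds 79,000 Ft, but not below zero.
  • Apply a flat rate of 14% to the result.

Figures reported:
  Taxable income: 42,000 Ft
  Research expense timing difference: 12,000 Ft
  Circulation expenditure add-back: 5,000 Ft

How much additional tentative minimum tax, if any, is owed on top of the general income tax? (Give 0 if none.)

0 Ft

Tentative minimum tax:
  Adjusted income: 42,000 Ft + 12,000 Ft + 5,000 Ft = 59,000 Ft
  Exemption: 59,000 Ft ≤ 79,000 Ft, so full 46,000 Ft applies
  Base: 59,000 Ft − 46,000 Ft = 13,000 Ft
  13,000 Ft × 14% = 1,820 Ft

General income tax:
  32,000 Ft × 15% = 4,800 Ft
  10,000 Ft × 19% = 1,900 Ft
  → 6,700 Ft

1,820 Ft ≤ 6,700 Ft, so no add-on is due.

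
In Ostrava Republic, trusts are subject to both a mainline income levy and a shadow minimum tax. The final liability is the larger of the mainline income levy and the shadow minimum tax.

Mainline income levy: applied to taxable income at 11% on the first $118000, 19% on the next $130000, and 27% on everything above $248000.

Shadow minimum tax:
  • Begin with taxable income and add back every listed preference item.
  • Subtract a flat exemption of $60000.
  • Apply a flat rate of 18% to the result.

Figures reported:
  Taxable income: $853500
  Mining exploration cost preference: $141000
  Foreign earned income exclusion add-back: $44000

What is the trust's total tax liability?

$201165

Mainline income levy:
  $118000 × 11% = $12980
  $130000 × 19% = $24700
  $605500 × 27% = $163485
  → $201165

Shadow minimum tax:
  Adjusted income: $853500 + $141000 + $44000 = $1038500
  Less exemption $60000 → base $978500
  $978500 × 18% = $176130

$201165 > $176130, so the mainline income levy governs.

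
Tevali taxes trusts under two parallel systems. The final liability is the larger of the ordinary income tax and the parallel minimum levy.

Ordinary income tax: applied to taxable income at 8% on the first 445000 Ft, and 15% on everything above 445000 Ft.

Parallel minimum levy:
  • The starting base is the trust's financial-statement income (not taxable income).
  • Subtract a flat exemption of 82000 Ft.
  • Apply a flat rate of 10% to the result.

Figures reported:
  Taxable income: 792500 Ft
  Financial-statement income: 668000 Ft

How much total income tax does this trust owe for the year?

Parallel minimum levy:
  Base (financial-statement income): 668000 Ft
  Less exemption 82000 Ft → base 586000 Ft
  586000 Ft × 10% = 58600 Ft

Ordinary income tax:
  445000 Ft × 8% = 35600 Ft
  347500 Ft × 15% = 52125 Ft
  → 87725 Ft

87725 Ft > 58600 Ft, so the ordinary income tax governs.

87725 Ft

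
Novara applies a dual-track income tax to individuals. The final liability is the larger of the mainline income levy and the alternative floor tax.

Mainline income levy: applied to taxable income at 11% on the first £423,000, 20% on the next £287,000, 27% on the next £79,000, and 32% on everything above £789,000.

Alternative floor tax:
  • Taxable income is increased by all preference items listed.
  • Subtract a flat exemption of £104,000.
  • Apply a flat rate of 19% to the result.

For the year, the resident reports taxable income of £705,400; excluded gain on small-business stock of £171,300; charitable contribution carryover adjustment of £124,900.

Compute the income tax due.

£170,544

Alternative floor tax:
  Adjusted income: £705,400 + £171,300 + £124,900 = £1,001,600
  Less exemption £104,000 → base £897,600
  £897,600 × 19% = £170,544

Mainline income levy:
  £423,000 × 11% = £46,530
  £282,400 × 20% = £56,480
  → £103,010

£170,544 > £103,010, so the alternative floor tax is the binding amount.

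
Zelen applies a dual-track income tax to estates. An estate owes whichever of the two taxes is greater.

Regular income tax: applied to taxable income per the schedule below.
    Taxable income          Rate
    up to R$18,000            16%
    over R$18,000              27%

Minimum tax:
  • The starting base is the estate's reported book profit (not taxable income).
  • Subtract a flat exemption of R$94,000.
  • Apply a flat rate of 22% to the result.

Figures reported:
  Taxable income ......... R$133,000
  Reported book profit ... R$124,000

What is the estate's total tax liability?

R$33,930

Minimum tax:
  Base (reported book profit): R$124,000
  Less exemption R$94,000 → base R$30,000
  R$30,000 × 22% = R$6,600

Regular income tax:
  R$18,000 × 16% = R$2,880
  R$115,000 × 27% = R$31,050
  → R$33,930

R$33,930 > R$6,600, so the regular income tax governs.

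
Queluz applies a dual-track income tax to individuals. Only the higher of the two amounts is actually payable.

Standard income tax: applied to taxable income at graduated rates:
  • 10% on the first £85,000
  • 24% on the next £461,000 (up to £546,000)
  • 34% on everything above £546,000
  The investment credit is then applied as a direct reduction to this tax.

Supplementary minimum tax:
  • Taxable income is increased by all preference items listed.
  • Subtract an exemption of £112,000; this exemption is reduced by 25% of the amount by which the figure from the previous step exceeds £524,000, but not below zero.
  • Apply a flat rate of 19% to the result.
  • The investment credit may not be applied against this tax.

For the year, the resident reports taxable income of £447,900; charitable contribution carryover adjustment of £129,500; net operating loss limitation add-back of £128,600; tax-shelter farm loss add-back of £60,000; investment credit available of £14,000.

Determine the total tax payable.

Standard income tax:
  £85,000 × 10% = £8,500
  £362,900 × 24% = £87,096
  → £95,596
  Less investment credit £14,000 → £81,596

Supplementary minimum tax:
  Adjusted income: £447,900 + £129,500 + £128,600 + £60,000 = £766,000
  Exemption: £112,000 − 25% × (£766,000 − £524,000) = £112,000 − £60,500 = £51,500
  Base: £766,000 − £51,500 = £714,500
  £714,500 × 19% = £135,755

£135,755 > £81,596, so the supplementary minimum tax is the binding amount.

£135,755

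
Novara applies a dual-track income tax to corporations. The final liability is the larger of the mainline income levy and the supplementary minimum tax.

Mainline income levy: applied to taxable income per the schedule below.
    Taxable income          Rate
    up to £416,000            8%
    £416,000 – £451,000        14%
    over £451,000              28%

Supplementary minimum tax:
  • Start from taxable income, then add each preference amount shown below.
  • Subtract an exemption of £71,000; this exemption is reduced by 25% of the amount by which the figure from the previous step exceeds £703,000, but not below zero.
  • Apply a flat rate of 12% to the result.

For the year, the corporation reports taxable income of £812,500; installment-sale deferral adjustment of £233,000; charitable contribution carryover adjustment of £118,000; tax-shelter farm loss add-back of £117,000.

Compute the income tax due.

Mainline income levy:
  £416,000 × 8% = £33,280
  £35,000 × 14% = £4,900
  £361,500 × 28% = £101,220
  → £139,400

Supplementary minimum tax:
  Adjusted income: £812,500 + £233,000 + £118,000 + £117,000 = £1,280,500
  Exemption: 25% × (£1,280,500 − £703,000) = £144,375 ≥ £71,000, so the exemption is fully phased out
  Base: £1,280,500 − £0 = £1,280,500
  £1,280,500 × 12% = £153,660

£153,660 > £139,400, so the supplementary minimum tax is the binding amount.

£153,660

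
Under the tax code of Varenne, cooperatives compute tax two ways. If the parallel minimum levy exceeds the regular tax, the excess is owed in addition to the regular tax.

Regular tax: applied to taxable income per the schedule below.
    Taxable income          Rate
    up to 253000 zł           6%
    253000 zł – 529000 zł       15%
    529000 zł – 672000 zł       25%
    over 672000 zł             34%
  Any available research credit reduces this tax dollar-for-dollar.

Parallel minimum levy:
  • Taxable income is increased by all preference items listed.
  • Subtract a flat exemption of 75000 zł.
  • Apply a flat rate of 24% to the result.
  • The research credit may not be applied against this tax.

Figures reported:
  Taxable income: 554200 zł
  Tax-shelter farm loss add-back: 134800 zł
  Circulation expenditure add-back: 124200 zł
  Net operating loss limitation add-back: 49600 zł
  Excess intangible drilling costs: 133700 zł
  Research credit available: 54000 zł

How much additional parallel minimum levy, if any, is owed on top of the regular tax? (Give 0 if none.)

Regular tax:
  253000 zł × 6% = 15180 zł
  276000 zł × 15% = 41400 zł
  25200 zł × 25% = 6300 zł
  → 62880 zł
  Less research credit 54000 zł → 8880 zł

Parallel minimum levy:
  Adjusted income: 554200 zł + 134800 zł + 124200 zł + 49600 zł + 133700 zł = 996500 zł
  Less exemption 75000 zł → base 921500 zł
  921500 zł × 24% = 221160 zł

Excess of parallel minimum levy over regular tax: 221160 zł − 8880 zł = 212280 zł.

212280 zł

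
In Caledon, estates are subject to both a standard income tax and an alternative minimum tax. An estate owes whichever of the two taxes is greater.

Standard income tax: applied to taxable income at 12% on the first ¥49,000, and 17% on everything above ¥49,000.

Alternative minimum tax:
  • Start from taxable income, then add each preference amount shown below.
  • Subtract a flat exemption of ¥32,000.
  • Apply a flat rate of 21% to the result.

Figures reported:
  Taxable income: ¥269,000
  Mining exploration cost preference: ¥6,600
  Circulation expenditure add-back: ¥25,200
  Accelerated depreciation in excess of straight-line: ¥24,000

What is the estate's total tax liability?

Alternative minimum tax:
  Adjusted income: ¥269,000 + ¥6,600 + ¥25,200 + ¥24,000 = ¥324,800
  Less exemption ¥32,000 → base ¥292,800
  ¥292,800 × 21% = ¥61,488

Standard income tax:
  ¥49,000 × 12% = ¥5,880
  ¥220,000 × 17% = ¥37,400
  → ¥43,280

¥61,488 > ¥43,280, so the alternative minimum tax is the binding amount.

¥61,488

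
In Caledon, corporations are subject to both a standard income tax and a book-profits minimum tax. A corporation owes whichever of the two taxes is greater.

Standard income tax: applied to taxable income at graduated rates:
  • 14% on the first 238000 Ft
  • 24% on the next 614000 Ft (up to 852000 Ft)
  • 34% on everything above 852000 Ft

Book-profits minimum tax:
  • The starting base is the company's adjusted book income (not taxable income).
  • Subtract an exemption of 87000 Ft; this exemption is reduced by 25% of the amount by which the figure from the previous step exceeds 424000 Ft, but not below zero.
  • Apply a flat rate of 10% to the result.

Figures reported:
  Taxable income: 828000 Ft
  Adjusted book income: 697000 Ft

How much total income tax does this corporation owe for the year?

Standard income tax:
  238000 Ft × 14% = 33320 Ft
  590000 Ft × 24% = 141600 Ft
  → 174920 Ft

Book-profits minimum tax:
  Base (adjusted book income): 697000 Ft
  Exemption: 87000 Ft − 25% × (697000 Ft − 424000 Ft) = 87000 Ft − 68250 Ft = 18750 Ft
  Base: 697000 Ft − 18750 Ft = 678250 Ft
  678250 Ft × 10% = 67825 Ft

174920 Ft > 67825 Ft, so the standard income tax governs.

174920 Ft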